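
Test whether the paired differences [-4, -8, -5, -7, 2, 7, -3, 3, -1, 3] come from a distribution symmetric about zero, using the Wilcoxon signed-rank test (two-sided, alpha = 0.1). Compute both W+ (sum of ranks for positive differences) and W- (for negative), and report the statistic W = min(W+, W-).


Step 1: Drop any zero differences (none here) and take |d_i|.
|d| = [4, 8, 5, 7, 2, 7, 3, 3, 1, 3]
Step 2: Midrank |d_i| (ties get averaged ranks).
ranks: |4|->6, |8|->10, |5|->7, |7|->8.5, |2|->2, |7|->8.5, |3|->4, |3|->4, |1|->1, |3|->4
Step 3: Attach original signs; sum ranks with positive sign and with negative sign.
W+ = 2 + 8.5 + 4 + 4 = 18.5
W- = 6 + 10 + 7 + 8.5 + 4 + 1 = 36.5
(Check: W+ + W- = 55 should equal n(n+1)/2 = 55.)
Step 4: Test statistic W = min(W+, W-) = 18.5.
Step 5: Ties in |d|, so use the tie-corrected normal approximation.
        E[W] = n(n+1)/4 = 10*11/4 = 27.5.
        Tie groups: |d|=3 (t=3), |d|=7 (t=2); sum(t^3 - t) = 30.
        Var[W] = n(n+1)(2n+1)/24 - sum(t^3-t)/48 = 2310/24 - 30/48 = 95.625.
        z = (W - E[W]) / sqrt(Var[W]) = (18.5 - 27.5) / 9.7788 = -0.9204.
        Two-sided p = 2*Phi(z) = 0.357386.
Step 6: alpha = 0.1. fail to reject H0.

W+ = 18.5, W- = 36.5, W = min = 18.5, p = 0.357386, fail to reject H0.


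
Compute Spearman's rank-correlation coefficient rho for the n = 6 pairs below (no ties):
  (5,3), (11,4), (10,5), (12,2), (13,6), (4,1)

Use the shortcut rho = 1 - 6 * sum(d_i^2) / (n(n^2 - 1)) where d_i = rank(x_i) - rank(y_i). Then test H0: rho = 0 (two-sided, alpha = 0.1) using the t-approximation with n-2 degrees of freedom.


Step 1: Rank x and y separately (midranks; no ties here).
rank(x): 5->2, 11->4, 10->3, 12->5, 13->6, 4->1
rank(y): 3->3, 4->4, 5->5, 2->2, 6->6, 1->1
Step 2: d_i = R_x(i) - R_y(i); compute d_i^2.
  (2-3)^2=1, (4-4)^2=0, (3-5)^2=4, (5-2)^2=9, (6-6)^2=0, (1-1)^2=0
sum(d^2) = 14.
Step 3: rho = 1 - 6*14 / (6*(6^2 - 1)) = 1 - 84/210 = 0.600000.
Step 4: Under H0, t = rho * sqrt((n-2)/(1-rho^2)) = 1.5000 ~ t(4).
Step 5: Two-sided p-value from the t-distribution with 4 df = 0.208000.
Step 6: alpha = 0.1. fail to reject H0.

rho = 0.6000, p = 0.208000, fail to reject H0 at alpha = 0.1.


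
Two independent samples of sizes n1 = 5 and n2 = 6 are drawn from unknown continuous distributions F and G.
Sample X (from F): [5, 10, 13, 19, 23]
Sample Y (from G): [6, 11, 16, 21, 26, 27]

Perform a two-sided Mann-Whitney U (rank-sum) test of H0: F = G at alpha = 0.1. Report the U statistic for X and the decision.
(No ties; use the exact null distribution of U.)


Step 1: Combine and sort all 11 observations; assign midranks.
sorted (value, group): (5,X), (6,Y), (10,X), (11,Y), (13,X), (16,Y), (19,X), (21,Y), (23,X), (26,Y), (27,Y)
ranks: 5->1, 6->2, 10->3, 11->4, 13->5, 16->6, 19->7, 21->8, 23->9, 26->10, 27->11
Step 2: Rank sum for X: R1 = 1 + 3 + 5 + 7 + 9 = 25.
Step 3: U_X = R1 - n1(n1+1)/2 = 25 - 5*6/2 = 25 - 15 = 10.
       U_Y = n1*n2 - U_X = 30 - 10 = 20.
Step 4: No ties, so the exact null distribution of U (based on enumerating the C(11,5) = 462 equally likely rank assignments) gives the two-sided p-value.
Step 5: p-value = 0.428571; compare to alpha = 0.1. fail to reject H0.

U_X = 10, p = 0.428571, fail to reject H0 at alpha = 0.1.


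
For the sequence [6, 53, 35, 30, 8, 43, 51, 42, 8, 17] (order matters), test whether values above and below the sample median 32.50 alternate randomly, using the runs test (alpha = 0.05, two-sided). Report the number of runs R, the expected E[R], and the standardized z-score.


Step 1: Compute median = 32.50; label A = above, B = below.
Labels in order: BAABBAAABB  (n_A = 5, n_B = 5)
Step 2: Count runs R = 5.
Step 3: Under H0 (random ordering), E[R] = 2*n_A*n_B/(n_A+n_B) + 1 = 2*5*5/10 + 1 = 6.0000.
        Var[R] = 2*n_A*n_B*(2*n_A*n_B - n_A - n_B) / ((n_A+n_B)^2 * (n_A+n_B-1)) = 2000/900 = 2.2222.
        SD[R] = 1.4907.
Step 4: Continuity-corrected z = (R + 0.5 - E[R]) / SD[R] = (5 + 0.5 - 6.0000) / 1.4907 = -0.3354.
Step 5: Two-sided p-value via normal approximation = 2*(1 - Phi(|z|)) = 0.737316.
Step 6: alpha = 0.05. fail to reject H0.

R = 5, z = -0.3354, p = 0.737316, fail to reject H0.


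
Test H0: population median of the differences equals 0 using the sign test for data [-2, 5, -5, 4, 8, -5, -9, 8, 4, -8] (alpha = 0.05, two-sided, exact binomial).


Step 1: Discard zero differences. Original n = 10; n_eff = number of nonzero differences = 10.
Nonzero differences (with sign): -2, +5, -5, +4, +8, -5, -9, +8, +4, -8
Step 2: Count signs: positive = 5, negative = 5.
Step 3: Under H0: P(positive) = 0.5, so the number of positives S ~ Bin(10, 0.5).
Step 4: Two-sided exact p-value = sum of Bin(10,0.5) probabilities at or below the observed probability = 1.000000.
Step 5: alpha = 0.05. fail to reject H0.

n_eff = 10, pos = 5, neg = 5, p = 1.000000, fail to reject H0.


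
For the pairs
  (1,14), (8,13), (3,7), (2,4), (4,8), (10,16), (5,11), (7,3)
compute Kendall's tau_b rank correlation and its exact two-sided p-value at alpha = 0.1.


Step 1: Enumerate the 28 unordered pairs (i,j) with i<j and classify each by sign(x_j-x_i) * sign(y_j-y_i).
  (1,2):dx=+7,dy=-1->D; (1,3):dx=+2,dy=-7->D; (1,4):dx=+1,dy=-10->D; (1,5):dx=+3,dy=-6->D
  (1,6):dx=+9,dy=+2->C; (1,7):dx=+4,dy=-3->D; (1,8):dx=+6,dy=-11->D; (2,3):dx=-5,dy=-6->C
  (2,4):dx=-6,dy=-9->C; (2,5):dx=-4,dy=-5->C; (2,6):dx=+2,dy=+3->C; (2,7):dx=-3,dy=-2->C
  (2,8):dx=-1,dy=-10->C; (3,4):dx=-1,dy=-3->C; (3,5):dx=+1,dy=+1->C; (3,6):dx=+7,dy=+9->C
  (3,7):dx=+2,dy=+4->C; (3,8):dx=+4,dy=-4->D; (4,5):dx=+2,dy=+4->C; (4,6):dx=+8,dy=+12->C
  (4,7):dx=+3,dy=+7->C; (4,8):dx=+5,dy=-1->D; (5,6):dx=+6,dy=+8->C; (5,7):dx=+1,dy=+3->C
  (5,8):dx=+3,dy=-5->D; (6,7):dx=-5,dy=-5->C; (6,8):dx=-3,dy=-13->C; (7,8):dx=+2,dy=-8->D
Step 2: C = 18, D = 10, total pairs = 28.
Step 3: tau = (C - D)/(n(n-1)/2) = (18 - 10)/28 = 0.285714.
Step 4: Exact two-sided p-value (enumerate n! = 40320 permutations of y under H0): p = 0.398760.
Step 5: alpha = 0.1. fail to reject H0.

tau_b = 0.2857 (C=18, D=10), p = 0.398760, fail to reject H0.


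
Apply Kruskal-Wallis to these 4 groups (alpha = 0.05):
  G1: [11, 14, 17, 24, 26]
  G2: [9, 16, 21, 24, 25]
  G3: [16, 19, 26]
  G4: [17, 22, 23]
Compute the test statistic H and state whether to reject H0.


Step 1: Combine all N = 16 observations and assign midranks.
sorted (value, group, rank): (9,G2,1), (11,G1,2), (14,G1,3), (16,G2,4.5), (16,G3,4.5), (17,G1,6.5), (17,G4,6.5), (19,G3,8), (21,G2,9), (22,G4,10), (23,G4,11), (24,G1,12.5), (24,G2,12.5), (25,G2,14), (26,G1,15.5), (26,G3,15.5)
Step 2: Sum ranks within each group.
R_1 = 39.5 (n_1 = 5)
R_2 = 41 (n_2 = 5)
R_3 = 28 (n_3 = 3)
R_4 = 27.5 (n_4 = 3)
Step 3: H = 12/(N(N+1)) * sum(R_i^2/n_i) - 3(N+1)
     = 12/(16*17) * (39.5^2/5 + 41^2/5 + 28^2/3 + 27.5^2/3) - 3*17
     = 0.044118 * 1161.67 - 51
     = 0.250000.
Step 4: Ties present; correction factor C = 1 - 24/(16^3 - 16) = 0.994118. Corrected H = 0.250000 / 0.994118 = 0.251479.
Step 5: Under H0, H ~ chi^2(3); p-value = 0.968880.
Step 6: alpha = 0.05. fail to reject H0.

H = 0.2515, df = 3, p = 0.968880, fail to reject H0.


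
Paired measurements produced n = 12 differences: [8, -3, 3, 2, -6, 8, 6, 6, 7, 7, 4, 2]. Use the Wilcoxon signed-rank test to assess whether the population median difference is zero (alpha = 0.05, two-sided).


Step 1: Drop any zero differences (none here) and take |d_i|.
|d| = [8, 3, 3, 2, 6, 8, 6, 6, 7, 7, 4, 2]
Step 2: Midrank |d_i| (ties get averaged ranks).
ranks: |8|->11.5, |3|->3.5, |3|->3.5, |2|->1.5, |6|->7, |8|->11.5, |6|->7, |6|->7, |7|->9.5, |7|->9.5, |4|->5, |2|->1.5
Step 3: Attach original signs; sum ranks with positive sign and with negative sign.
W+ = 11.5 + 3.5 + 1.5 + 11.5 + 7 + 7 + 9.5 + 9.5 + 5 + 1.5 = 67.5
W- = 3.5 + 7 = 10.5
(Check: W+ + W- = 78 should equal n(n+1)/2 = 78.)
Step 4: Test statistic W = min(W+, W-) = 10.5.
Step 5: Ties in |d|, so use the tie-corrected normal approximation.
        E[W] = n(n+1)/4 = 12*13/4 = 39.
        Tie groups: |d|=2 (t=2), |d|=3 (t=2), |d|=6 (t=3), |d|=7 (t=2), |d|=8 (t=2); sum(t^3 - t) = 48.
        Var[W] = n(n+1)(2n+1)/24 - sum(t^3-t)/48 = 3900/24 - 48/48 = 161.5.
        z = (W - E[W]) / sqrt(Var[W]) = (10.5 - 39) / 12.7083 = -2.2426.
        Two-sided p = 2*Phi(z) = 0.024920.
Step 6: alpha = 0.05. reject H0.

W+ = 67.5, W- = 10.5, W = min = 10.5, p = 0.024920, reject H0.


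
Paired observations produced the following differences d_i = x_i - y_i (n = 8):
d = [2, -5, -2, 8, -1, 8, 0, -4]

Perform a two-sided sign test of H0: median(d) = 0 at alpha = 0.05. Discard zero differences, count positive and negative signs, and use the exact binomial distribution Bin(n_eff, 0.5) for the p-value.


Step 1: Discard zero differences. Original n = 8; n_eff = number of nonzero differences = 7.
Nonzero differences (with sign): +2, -5, -2, +8, -1, +8, -4
Step 2: Count signs: positive = 3, negative = 4.
Step 3: Under H0: P(positive) = 0.5, so the number of positives S ~ Bin(7, 0.5).
Step 4: Two-sided exact p-value = sum of Bin(7,0.5) probabilities at or below the observed probability = 1.000000.
Step 5: alpha = 0.05. fail to reject H0.

n_eff = 7, pos = 3, neg = 4, p = 1.000000, fail to reject H0.


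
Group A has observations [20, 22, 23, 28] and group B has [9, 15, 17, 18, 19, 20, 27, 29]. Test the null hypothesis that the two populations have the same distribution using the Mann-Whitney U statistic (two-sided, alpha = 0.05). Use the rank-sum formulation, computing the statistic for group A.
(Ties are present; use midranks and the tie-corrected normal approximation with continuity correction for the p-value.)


Step 1: Combine and sort all 12 observations; assign midranks.
sorted (value, group): (9,Y), (15,Y), (17,Y), (18,Y), (19,Y), (20,X), (20,Y), (22,X), (23,X), (27,Y), (28,X), (29,Y)
ranks: 9->1, 15->2, 17->3, 18->4, 19->5, 20->6.5, 20->6.5, 22->8, 23->9, 27->10, 28->11, 29->12
Step 2: Rank sum for X: R1 = 6.5 + 8 + 9 + 11 = 34.5.
Step 3: U_X = R1 - n1(n1+1)/2 = 34.5 - 4*5/2 = 34.5 - 10 = 24.5.
       U_Y = n1*n2 - U_X = 32 - 24.5 = 7.5.
Step 4: Ties are present, so use the tie-corrected normal approximation (with continuity correction) for the p-value.
Step 5: p-value = 0.173478; compare to alpha = 0.05. fail to reject H0.

U_X = 24.5, p = 0.173478, fail to reject H0 at alpha = 0.05.


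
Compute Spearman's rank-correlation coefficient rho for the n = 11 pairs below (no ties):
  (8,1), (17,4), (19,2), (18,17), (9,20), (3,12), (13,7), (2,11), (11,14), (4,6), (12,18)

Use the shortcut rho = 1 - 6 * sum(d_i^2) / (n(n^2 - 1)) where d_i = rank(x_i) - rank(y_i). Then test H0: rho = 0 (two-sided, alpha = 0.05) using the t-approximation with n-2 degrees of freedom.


Step 1: Rank x and y separately (midranks; no ties here).
rank(x): 8->4, 17->9, 19->11, 18->10, 9->5, 3->2, 13->8, 2->1, 11->6, 4->3, 12->7
rank(y): 1->1, 4->3, 2->2, 17->9, 20->11, 12->7, 7->5, 11->6, 14->8, 6->4, 18->10
Step 2: d_i = R_x(i) - R_y(i); compute d_i^2.
  (4-1)^2=9, (9-3)^2=36, (11-2)^2=81, (10-9)^2=1, (5-11)^2=36, (2-7)^2=25, (8-5)^2=9, (1-6)^2=25, (6-8)^2=4, (3-4)^2=1, (7-10)^2=9
sum(d^2) = 236.
Step 3: rho = 1 - 6*236 / (11*(11^2 - 1)) = 1 - 1416/1320 = -0.072727.
Step 4: Under H0, t = rho * sqrt((n-2)/(1-rho^2)) = -0.2188 ~ t(9).
Step 5: Two-sided p-value from the t-distribution with 9 df = 0.831716.
Step 6: alpha = 0.05. fail to reject H0.

rho = -0.0727, p = 0.831716, fail to reject H0 at alpha = 0.05.


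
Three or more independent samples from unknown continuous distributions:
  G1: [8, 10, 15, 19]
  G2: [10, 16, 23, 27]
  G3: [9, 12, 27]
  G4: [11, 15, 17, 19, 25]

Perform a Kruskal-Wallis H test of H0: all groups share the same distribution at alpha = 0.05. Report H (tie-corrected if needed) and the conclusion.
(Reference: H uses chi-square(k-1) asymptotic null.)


Step 1: Combine all N = 16 observations and assign midranks.
sorted (value, group, rank): (8,G1,1), (9,G3,2), (10,G1,3.5), (10,G2,3.5), (11,G4,5), (12,G3,6), (15,G1,7.5), (15,G4,7.5), (16,G2,9), (17,G4,10), (19,G1,11.5), (19,G4,11.5), (23,G2,13), (25,G4,14), (27,G2,15.5), (27,G3,15.5)
Step 2: Sum ranks within each group.
R_1 = 23.5 (n_1 = 4)
R_2 = 41 (n_2 = 4)
R_3 = 23.5 (n_3 = 3)
R_4 = 48 (n_4 = 5)
Step 3: H = 12/(N(N+1)) * sum(R_i^2/n_i) - 3(N+1)
     = 12/(16*17) * (23.5^2/4 + 41^2/4 + 23.5^2/3 + 48^2/5) - 3*17
     = 0.044118 * 1203.2 - 51
     = 2.082169.
Step 4: Ties present; correction factor C = 1 - 24/(16^3 - 16) = 0.994118. Corrected H = 2.082169 / 0.994118 = 2.094490.
Step 5: Under H0, H ~ chi^2(3); p-value = 0.553028.
Step 6: alpha = 0.05. fail to reject H0.

H = 2.0945, df = 3, p = 0.553028, fail to reject H0.


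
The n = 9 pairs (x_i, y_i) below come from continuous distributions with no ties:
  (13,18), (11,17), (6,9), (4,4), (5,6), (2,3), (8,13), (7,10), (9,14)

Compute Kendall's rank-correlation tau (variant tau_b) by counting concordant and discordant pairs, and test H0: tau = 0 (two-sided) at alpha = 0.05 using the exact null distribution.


Step 1: Enumerate the 36 unordered pairs (i,j) with i<j and classify each by sign(x_j-x_i) * sign(y_j-y_i).
  (1,2):dx=-2,dy=-1->C; (1,3):dx=-7,dy=-9->C; (1,4):dx=-9,dy=-14->C; (1,5):dx=-8,dy=-12->C
  (1,6):dx=-11,dy=-15->C; (1,7):dx=-5,dy=-5->C; (1,8):dx=-6,dy=-8->C; (1,9):dx=-4,dy=-4->C
  (2,3):dx=-5,dy=-8->C; (2,4):dx=-7,dy=-13->C; (2,5):dx=-6,dy=-11->C; (2,6):dx=-9,dy=-14->C
  (2,7):dx=-3,dy=-4->C; (2,8):dx=-4,dy=-7->C; (2,9):dx=-2,dy=-3->C; (3,4):dx=-2,dy=-5->C
  (3,5):dx=-1,dy=-3->C; (3,6):dx=-4,dy=-6->C; (3,7):dx=+2,dy=+4->C; (3,8):dx=+1,dy=+1->C
  (3,9):dx=+3,dy=+5->C; (4,5):dx=+1,dy=+2->C; (4,6):dx=-2,dy=-1->C; (4,7):dx=+4,dy=+9->C
  (4,8):dx=+3,dy=+6->C; (4,9):dx=+5,dy=+10->C; (5,6):dx=-3,dy=-3->C; (5,7):dx=+3,dy=+7->C
  (5,8):dx=+2,dy=+4->C; (5,9):dx=+4,dy=+8->C; (6,7):dx=+6,dy=+10->C; (6,8):dx=+5,dy=+7->C
  (6,9):dx=+7,dy=+11->C; (7,8):dx=-1,dy=-3->C; (7,9):dx=+1,dy=+1->C; (8,9):dx=+2,dy=+4->C
Step 2: C = 36, D = 0, total pairs = 36.
Step 3: tau = (C - D)/(n(n-1)/2) = (36 - 0)/36 = 1.000000.
Step 4: Exact two-sided p-value (enumerate n! = 362880 permutations of y under H0): p = 0.000006.
Step 5: alpha = 0.05. reject H0.

tau_b = 1.0000 (C=36, D=0), p = 0.000006, reject H0.


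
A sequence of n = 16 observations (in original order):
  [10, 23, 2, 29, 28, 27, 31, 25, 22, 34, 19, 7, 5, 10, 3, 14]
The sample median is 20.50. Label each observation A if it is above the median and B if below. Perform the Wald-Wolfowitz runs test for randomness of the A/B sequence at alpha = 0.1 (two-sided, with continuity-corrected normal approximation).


Step 1: Compute median = 20.50; label A = above, B = below.
Labels in order: BABAAAAAAABBBBBB  (n_A = 8, n_B = 8)
Step 2: Count runs R = 5.
Step 3: Under H0 (random ordering), E[R] = 2*n_A*n_B/(n_A+n_B) + 1 = 2*8*8/16 + 1 = 9.0000.
        Var[R] = 2*n_A*n_B*(2*n_A*n_B - n_A - n_B) / ((n_A+n_B)^2 * (n_A+n_B-1)) = 14336/3840 = 3.7333.
        SD[R] = 1.9322.
Step 4: Continuity-corrected z = (R + 0.5 - E[R]) / SD[R] = (5 + 0.5 - 9.0000) / 1.9322 = -1.8114.
Step 5: Two-sided p-value via normal approximation = 2*(1 - Phi(|z|)) = 0.070076.
Step 6: alpha = 0.1. reject H0.

R = 5, z = -1.8114, p = 0.070076, reject H0.


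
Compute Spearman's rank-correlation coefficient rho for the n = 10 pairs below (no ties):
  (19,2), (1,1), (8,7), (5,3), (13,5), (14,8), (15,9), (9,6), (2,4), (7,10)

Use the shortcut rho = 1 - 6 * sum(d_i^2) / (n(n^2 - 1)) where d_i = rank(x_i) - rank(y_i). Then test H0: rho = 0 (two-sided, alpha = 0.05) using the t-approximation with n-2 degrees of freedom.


Step 1: Rank x and y separately (midranks; no ties here).
rank(x): 19->10, 1->1, 8->5, 5->3, 13->7, 14->8, 15->9, 9->6, 2->2, 7->4
rank(y): 2->2, 1->1, 7->7, 3->3, 5->5, 8->8, 9->9, 6->6, 4->4, 10->10
Step 2: d_i = R_x(i) - R_y(i); compute d_i^2.
  (10-2)^2=64, (1-1)^2=0, (5-7)^2=4, (3-3)^2=0, (7-5)^2=4, (8-8)^2=0, (9-9)^2=0, (6-6)^2=0, (2-4)^2=4, (4-10)^2=36
sum(d^2) = 112.
Step 3: rho = 1 - 6*112 / (10*(10^2 - 1)) = 1 - 672/990 = 0.321212.
Step 4: Under H0, t = rho * sqrt((n-2)/(1-rho^2)) = 0.9594 ~ t(8).
Step 5: Two-sided p-value from the t-distribution with 8 df = 0.365468.
Step 6: alpha = 0.05. fail to reject H0.

rho = 0.3212, p = 0.365468, fail to reject H0 at alpha = 0.05.


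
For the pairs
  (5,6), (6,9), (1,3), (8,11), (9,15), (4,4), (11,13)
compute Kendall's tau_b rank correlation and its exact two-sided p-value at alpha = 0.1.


Step 1: Enumerate the 21 unordered pairs (i,j) with i<j and classify each by sign(x_j-x_i) * sign(y_j-y_i).
  (1,2):dx=+1,dy=+3->C; (1,3):dx=-4,dy=-3->C; (1,4):dx=+3,dy=+5->C; (1,5):dx=+4,dy=+9->C
  (1,6):dx=-1,dy=-2->C; (1,7):dx=+6,dy=+7->C; (2,3):dx=-5,dy=-6->C; (2,4):dx=+2,dy=+2->C
  (2,5):dx=+3,dy=+6->C; (2,6):dx=-2,dy=-5->C; (2,7):dx=+5,dy=+4->C; (3,4):dx=+7,dy=+8->C
  (3,5):dx=+8,dy=+12->C; (3,6):dx=+3,dy=+1->C; (3,7):dx=+10,dy=+10->C; (4,5):dx=+1,dy=+4->C
  (4,6):dx=-4,dy=-7->C; (4,7):dx=+3,dy=+2->C; (5,6):dx=-5,dy=-11->C; (5,7):dx=+2,dy=-2->D
  (6,7):dx=+7,dy=+9->C
Step 2: C = 20, D = 1, total pairs = 21.
Step 3: tau = (C - D)/(n(n-1)/2) = (20 - 1)/21 = 0.904762.
Step 4: Exact two-sided p-value (enumerate n! = 5040 permutations of y under H0): p = 0.002778.
Step 5: alpha = 0.1. reject H0.

tau_b = 0.9048 (C=20, D=1), p = 0.002778, reject H0.


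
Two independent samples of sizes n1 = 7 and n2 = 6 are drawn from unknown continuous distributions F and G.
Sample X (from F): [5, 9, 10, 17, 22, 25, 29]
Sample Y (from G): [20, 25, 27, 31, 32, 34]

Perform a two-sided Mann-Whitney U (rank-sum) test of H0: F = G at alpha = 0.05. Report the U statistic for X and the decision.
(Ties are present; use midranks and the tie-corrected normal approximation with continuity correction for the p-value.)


Step 1: Combine and sort all 13 observations; assign midranks.
sorted (value, group): (5,X), (9,X), (10,X), (17,X), (20,Y), (22,X), (25,X), (25,Y), (27,Y), (29,X), (31,Y), (32,Y), (34,Y)
ranks: 5->1, 9->2, 10->3, 17->4, 20->5, 22->6, 25->7.5, 25->7.5, 27->9, 29->10, 31->11, 32->12, 34->13
Step 2: Rank sum for X: R1 = 1 + 2 + 3 + 4 + 6 + 7.5 + 10 = 33.5.
Step 3: U_X = R1 - n1(n1+1)/2 = 33.5 - 7*8/2 = 33.5 - 28 = 5.5.
       U_Y = n1*n2 - U_X = 42 - 5.5 = 36.5.
Step 4: Ties are present, so use the tie-corrected normal approximation (with continuity correction) for the p-value.
Step 5: p-value = 0.031888; compare to alpha = 0.05. reject H0.

U_X = 5.5, p = 0.031888, reject H0 at alpha = 0.05.


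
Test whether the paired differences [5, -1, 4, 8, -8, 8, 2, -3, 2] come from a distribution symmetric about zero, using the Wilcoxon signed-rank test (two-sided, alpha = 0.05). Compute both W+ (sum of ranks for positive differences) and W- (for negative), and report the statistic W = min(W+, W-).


Step 1: Drop any zero differences (none here) and take |d_i|.
|d| = [5, 1, 4, 8, 8, 8, 2, 3, 2]
Step 2: Midrank |d_i| (ties get averaged ranks).
ranks: |5|->6, |1|->1, |4|->5, |8|->8, |8|->8, |8|->8, |2|->2.5, |3|->4, |2|->2.5
Step 3: Attach original signs; sum ranks with positive sign and with negative sign.
W+ = 6 + 5 + 8 + 8 + 2.5 + 2.5 = 32
W- = 1 + 8 + 4 = 13
(Check: W+ + W- = 45 should equal n(n+1)/2 = 45.)
Step 4: Test statistic W = min(W+, W-) = 13.
Step 5: Ties in |d|, so use the tie-corrected normal approximation.
        E[W] = n(n+1)/4 = 9*10/4 = 22.5.
        Tie groups: |d|=2 (t=2), |d|=8 (t=3); sum(t^3 - t) = 30.
        Var[W] = n(n+1)(2n+1)/24 - sum(t^3-t)/48 = 1710/24 - 30/48 = 70.625.
        z = (W - E[W]) / sqrt(Var[W]) = (13 - 22.5) / 8.4039 = -1.1304.
        Two-sided p = 2*Phi(z) = 0.258294.
Step 6: alpha = 0.05. fail to reject H0.

W+ = 32, W- = 13, W = min = 13, p = 0.258294, fail to reject H0.


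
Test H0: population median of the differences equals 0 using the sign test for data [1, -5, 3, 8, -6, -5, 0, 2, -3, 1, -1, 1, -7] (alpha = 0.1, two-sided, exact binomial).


Step 1: Discard zero differences. Original n = 13; n_eff = number of nonzero differences = 12.
Nonzero differences (with sign): +1, -5, +3, +8, -6, -5, +2, -3, +1, -1, +1, -7
Step 2: Count signs: positive = 6, negative = 6.
Step 3: Under H0: P(positive) = 0.5, so the number of positives S ~ Bin(12, 0.5).
Step 4: Two-sided exact p-value = sum of Bin(12,0.5) probabilities at or below the observed probability = 1.000000.
Step 5: alpha = 0.1. fail to reject H0.

n_eff = 12, pos = 6, neg = 6, p = 1.000000, fail to reject H0.


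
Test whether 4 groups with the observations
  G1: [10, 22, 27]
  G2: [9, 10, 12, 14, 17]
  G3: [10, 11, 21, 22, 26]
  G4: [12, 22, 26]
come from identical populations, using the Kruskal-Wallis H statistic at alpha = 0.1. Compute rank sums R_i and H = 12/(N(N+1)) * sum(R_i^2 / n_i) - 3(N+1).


Step 1: Combine all N = 16 observations and assign midranks.
sorted (value, group, rank): (9,G2,1), (10,G1,3), (10,G2,3), (10,G3,3), (11,G3,5), (12,G2,6.5), (12,G4,6.5), (14,G2,8), (17,G2,9), (21,G3,10), (22,G1,12), (22,G3,12), (22,G4,12), (26,G3,14.5), (26,G4,14.5), (27,G1,16)
Step 2: Sum ranks within each group.
R_1 = 31 (n_1 = 3)
R_2 = 27.5 (n_2 = 5)
R_3 = 44.5 (n_3 = 5)
R_4 = 33 (n_4 = 3)
Step 3: H = 12/(N(N+1)) * sum(R_i^2/n_i) - 3(N+1)
     = 12/(16*17) * (31^2/3 + 27.5^2/5 + 44.5^2/5 + 33^2/3) - 3*17
     = 0.044118 * 1230.63 - 51
     = 3.292647.
Step 4: Ties present; correction factor C = 1 - 60/(16^3 - 16) = 0.985294. Corrected H = 3.292647 / 0.985294 = 3.341791.
Step 5: Under H0, H ~ chi^2(3); p-value = 0.341868.
Step 6: alpha = 0.1. fail to reject H0.

H = 3.3418, df = 3, p = 0.341868, fail to reject H0.


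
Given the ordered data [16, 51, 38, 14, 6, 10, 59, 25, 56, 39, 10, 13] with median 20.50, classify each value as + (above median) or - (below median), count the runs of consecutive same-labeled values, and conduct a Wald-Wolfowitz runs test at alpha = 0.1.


Step 1: Compute median = 20.50; label A = above, B = below.
Labels in order: BAABBBAAAABB  (n_A = 6, n_B = 6)
Step 2: Count runs R = 5.
Step 3: Under H0 (random ordering), E[R] = 2*n_A*n_B/(n_A+n_B) + 1 = 2*6*6/12 + 1 = 7.0000.
        Var[R] = 2*n_A*n_B*(2*n_A*n_B - n_A - n_B) / ((n_A+n_B)^2 * (n_A+n_B-1)) = 4320/1584 = 2.7273.
        SD[R] = 1.6514.
Step 4: Continuity-corrected z = (R + 0.5 - E[R]) / SD[R] = (5 + 0.5 - 7.0000) / 1.6514 = -0.9083.
Step 5: Two-sided p-value via normal approximation = 2*(1 - Phi(|z|)) = 0.363722.
Step 6: alpha = 0.1. fail to reject H0.

R = 5, z = -0.9083, p = 0.363722, fail to reject H0.


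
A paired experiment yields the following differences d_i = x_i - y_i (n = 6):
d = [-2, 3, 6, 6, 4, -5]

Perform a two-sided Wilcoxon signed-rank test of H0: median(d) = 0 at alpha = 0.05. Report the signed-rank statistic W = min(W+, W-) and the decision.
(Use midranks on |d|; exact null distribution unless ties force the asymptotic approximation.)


Step 1: Drop any zero differences (none here) and take |d_i|.
|d| = [2, 3, 6, 6, 4, 5]
Step 2: Midrank |d_i| (ties get averaged ranks).
ranks: |2|->1, |3|->2, |6|->5.5, |6|->5.5, |4|->3, |5|->4
Step 3: Attach original signs; sum ranks with positive sign and with negative sign.
W+ = 2 + 5.5 + 5.5 + 3 = 16
W- = 1 + 4 = 5
(Check: W+ + W- = 21 should equal n(n+1)/2 = 21.)
Step 4: Test statistic W = min(W+, W-) = 5.
Step 5: Ties in |d|, so use the tie-corrected normal approximation.
        E[W] = n(n+1)/4 = 6*7/4 = 10.5.
        Tie groups: |d|=6 (t=2); sum(t^3 - t) = 6.
        Var[W] = n(n+1)(2n+1)/24 - sum(t^3-t)/48 = 546/24 - 6/48 = 22.625.
        z = (W - E[W]) / sqrt(Var[W]) = (5 - 10.5) / 4.7566 = -1.1563.
        Two-sided p = 2*Phi(z) = 0.247561.
Step 6: alpha = 0.05. fail to reject H0.

W+ = 16, W- = 5, W = min = 5, p = 0.247561, fail to reject H0.


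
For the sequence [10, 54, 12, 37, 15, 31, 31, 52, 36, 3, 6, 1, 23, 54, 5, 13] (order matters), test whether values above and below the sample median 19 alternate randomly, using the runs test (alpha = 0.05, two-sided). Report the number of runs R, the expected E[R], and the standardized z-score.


Step 1: Compute median = 19; label A = above, B = below.
Labels in order: BABABAAAABBBAABB  (n_A = 8, n_B = 8)
Step 2: Count runs R = 9.
Step 3: Under H0 (random ordering), E[R] = 2*n_A*n_B/(n_A+n_B) + 1 = 2*8*8/16 + 1 = 9.0000.
        Var[R] = 2*n_A*n_B*(2*n_A*n_B - n_A - n_B) / ((n_A+n_B)^2 * (n_A+n_B-1)) = 14336/3840 = 3.7333.
        SD[R] = 1.9322.
Step 4: R = E[R], so z = 0 with no continuity correction.
Step 5: Two-sided p-value via normal approximation = 2*(1 - Phi(|z|)) = 1.000000.
Step 6: alpha = 0.05. fail to reject H0.

R = 9, z = 0.0000, p = 1.000000, fail to reject H0.


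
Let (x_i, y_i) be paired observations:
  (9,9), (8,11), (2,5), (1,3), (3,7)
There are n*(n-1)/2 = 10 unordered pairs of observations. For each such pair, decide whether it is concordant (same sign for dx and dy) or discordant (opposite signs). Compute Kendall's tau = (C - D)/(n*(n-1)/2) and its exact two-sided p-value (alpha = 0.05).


Step 1: Enumerate the 10 unordered pairs (i,j) with i<j and classify each by sign(x_j-x_i) * sign(y_j-y_i).
  (1,2):dx=-1,dy=+2->D; (1,3):dx=-7,dy=-4->C; (1,4):dx=-8,dy=-6->C; (1,5):dx=-6,dy=-2->C
  (2,3):dx=-6,dy=-6->C; (2,4):dx=-7,dy=-8->C; (2,5):dx=-5,dy=-4->C; (3,4):dx=-1,dy=-2->C
  (3,5):dx=+1,dy=+2->C; (4,5):dx=+2,dy=+4->C
Step 2: C = 9, D = 1, total pairs = 10.
Step 3: tau = (C - D)/(n(n-1)/2) = (9 - 1)/10 = 0.800000.
Step 4: Exact two-sided p-value (enumerate n! = 120 permutations of y under H0): p = 0.083333.
Step 5: alpha = 0.05. fail to reject H0.

tau_b = 0.8000 (C=9, D=1), p = 0.083333, fail to reject H0.


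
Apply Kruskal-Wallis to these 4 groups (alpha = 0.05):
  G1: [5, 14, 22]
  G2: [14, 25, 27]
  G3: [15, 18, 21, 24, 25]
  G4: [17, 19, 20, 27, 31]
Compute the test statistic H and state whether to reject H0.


Step 1: Combine all N = 16 observations and assign midranks.
sorted (value, group, rank): (5,G1,1), (14,G1,2.5), (14,G2,2.5), (15,G3,4), (17,G4,5), (18,G3,6), (19,G4,7), (20,G4,8), (21,G3,9), (22,G1,10), (24,G3,11), (25,G2,12.5), (25,G3,12.5), (27,G2,14.5), (27,G4,14.5), (31,G4,16)
Step 2: Sum ranks within each group.
R_1 = 13.5 (n_1 = 3)
R_2 = 29.5 (n_2 = 3)
R_3 = 42.5 (n_3 = 5)
R_4 = 50.5 (n_4 = 5)
Step 3: H = 12/(N(N+1)) * sum(R_i^2/n_i) - 3(N+1)
     = 12/(16*17) * (13.5^2/3 + 29.5^2/3 + 42.5^2/5 + 50.5^2/5) - 3*17
     = 0.044118 * 1222.13 - 51
     = 2.917647.
Step 4: Ties present; correction factor C = 1 - 18/(16^3 - 16) = 0.995588. Corrected H = 2.917647 / 0.995588 = 2.930576.
Step 5: Under H0, H ~ chi^2(3); p-value = 0.402453.
Step 6: alpha = 0.05. fail to reject H0.

H = 2.9306, df = 3, p = 0.402453, fail to reject H0.


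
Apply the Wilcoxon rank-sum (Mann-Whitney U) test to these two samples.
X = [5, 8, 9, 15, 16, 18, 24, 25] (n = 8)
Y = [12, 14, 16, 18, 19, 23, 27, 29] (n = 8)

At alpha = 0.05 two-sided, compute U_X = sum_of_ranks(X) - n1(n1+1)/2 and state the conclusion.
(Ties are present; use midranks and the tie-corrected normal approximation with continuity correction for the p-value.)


Step 1: Combine and sort all 16 observations; assign midranks.
sorted (value, group): (5,X), (8,X), (9,X), (12,Y), (14,Y), (15,X), (16,X), (16,Y), (18,X), (18,Y), (19,Y), (23,Y), (24,X), (25,X), (27,Y), (29,Y)
ranks: 5->1, 8->2, 9->3, 12->4, 14->5, 15->6, 16->7.5, 16->7.5, 18->9.5, 18->9.5, 19->11, 23->12, 24->13, 25->14, 27->15, 29->16
Step 2: Rank sum for X: R1 = 1 + 2 + 3 + 6 + 7.5 + 9.5 + 13 + 14 = 56.
Step 3: U_X = R1 - n1(n1+1)/2 = 56 - 8*9/2 = 56 - 36 = 20.
       U_Y = n1*n2 - U_X = 64 - 20 = 44.
Step 4: Ties are present, so use the tie-corrected normal approximation (with continuity correction) for the p-value.
Step 5: p-value = 0.226463; compare to alpha = 0.05. fail to reject H0.

U_X = 20, p = 0.226463, fail to reject H0 at alpha = 0.05.


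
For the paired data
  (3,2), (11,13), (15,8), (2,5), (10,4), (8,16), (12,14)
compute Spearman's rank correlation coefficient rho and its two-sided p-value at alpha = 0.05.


Step 1: Rank x and y separately (midranks; no ties here).
rank(x): 3->2, 11->5, 15->7, 2->1, 10->4, 8->3, 12->6
rank(y): 2->1, 13->5, 8->4, 5->3, 4->2, 16->7, 14->6
Step 2: d_i = R_x(i) - R_y(i); compute d_i^2.
  (2-1)^2=1, (5-5)^2=0, (7-4)^2=9, (1-3)^2=4, (4-2)^2=4, (3-7)^2=16, (6-6)^2=0
sum(d^2) = 34.
Step 3: rho = 1 - 6*34 / (7*(7^2 - 1)) = 1 - 204/336 = 0.392857.
Step 4: Under H0, t = rho * sqrt((n-2)/(1-rho^2)) = 0.9553 ~ t(5).
Step 5: Two-sided p-value from the t-distribution with 5 df = 0.383317.
Step 6: alpha = 0.05. fail to reject H0.

rho = 0.3929, p = 0.383317, fail to reject H0 at alpha = 0.05.


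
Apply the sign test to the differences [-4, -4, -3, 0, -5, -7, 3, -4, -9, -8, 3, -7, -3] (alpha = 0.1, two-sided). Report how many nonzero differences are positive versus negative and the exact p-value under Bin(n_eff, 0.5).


Step 1: Discard zero differences. Original n = 13; n_eff = number of nonzero differences = 12.
Nonzero differences (with sign): -4, -4, -3, -5, -7, +3, -4, -9, -8, +3, -7, -3
Step 2: Count signs: positive = 2, negative = 10.
Step 3: Under H0: P(positive) = 0.5, so the number of positives S ~ Bin(12, 0.5).
Step 4: Two-sided exact p-value = sum of Bin(12,0.5) probabilities at or below the observed probability = 0.038574.
Step 5: alpha = 0.1. reject H0.

n_eff = 12, pos = 2, neg = 10, p = 0.038574, reject H0.


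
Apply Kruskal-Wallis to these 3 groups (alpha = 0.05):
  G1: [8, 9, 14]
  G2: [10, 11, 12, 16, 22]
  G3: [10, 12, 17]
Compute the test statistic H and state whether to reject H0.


Step 1: Combine all N = 11 observations and assign midranks.
sorted (value, group, rank): (8,G1,1), (9,G1,2), (10,G2,3.5), (10,G3,3.5), (11,G2,5), (12,G2,6.5), (12,G3,6.5), (14,G1,8), (16,G2,9), (17,G3,10), (22,G2,11)
Step 2: Sum ranks within each group.
R_1 = 11 (n_1 = 3)
R_2 = 35 (n_2 = 5)
R_3 = 20 (n_3 = 3)
Step 3: H = 12/(N(N+1)) * sum(R_i^2/n_i) - 3(N+1)
     = 12/(11*12) * (11^2/3 + 35^2/5 + 20^2/3) - 3*12
     = 0.090909 * 418.667 - 36
     = 2.060606.
Step 4: Ties present; correction factor C = 1 - 12/(11^3 - 11) = 0.990909. Corrected H = 2.060606 / 0.990909 = 2.079511.
Step 5: Under H0, H ~ chi^2(2); p-value = 0.353541.
Step 6: alpha = 0.05. fail to reject H0.

H = 2.0795, df = 2, p = 0.353541, fail to reject H0.


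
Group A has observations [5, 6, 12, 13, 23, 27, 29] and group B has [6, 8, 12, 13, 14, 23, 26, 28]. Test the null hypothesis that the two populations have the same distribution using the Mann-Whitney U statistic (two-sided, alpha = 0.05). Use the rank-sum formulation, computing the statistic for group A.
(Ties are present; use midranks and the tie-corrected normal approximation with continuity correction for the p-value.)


Step 1: Combine and sort all 15 observations; assign midranks.
sorted (value, group): (5,X), (6,X), (6,Y), (8,Y), (12,X), (12,Y), (13,X), (13,Y), (14,Y), (23,X), (23,Y), (26,Y), (27,X), (28,Y), (29,X)
ranks: 5->1, 6->2.5, 6->2.5, 8->4, 12->5.5, 12->5.5, 13->7.5, 13->7.5, 14->9, 23->10.5, 23->10.5, 26->12, 27->13, 28->14, 29->15
Step 2: Rank sum for X: R1 = 1 + 2.5 + 5.5 + 7.5 + 10.5 + 13 + 15 = 55.
Step 3: U_X = R1 - n1(n1+1)/2 = 55 - 7*8/2 = 55 - 28 = 27.
       U_Y = n1*n2 - U_X = 56 - 27 = 29.
Step 4: Ties are present, so use the tie-corrected normal approximation (with continuity correction) for the p-value.
Step 5: p-value = 0.953692; compare to alpha = 0.05. fail to reject H0.

U_X = 27, p = 0.953692, fail to reject H0 at alpha = 0.05.


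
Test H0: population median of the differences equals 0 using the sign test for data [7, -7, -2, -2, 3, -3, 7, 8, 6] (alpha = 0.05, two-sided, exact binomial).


Step 1: Discard zero differences. Original n = 9; n_eff = number of nonzero differences = 9.
Nonzero differences (with sign): +7, -7, -2, -2, +3, -3, +7, +8, +6
Step 2: Count signs: positive = 5, negative = 4.
Step 3: Under H0: P(positive) = 0.5, so the number of positives S ~ Bin(9, 0.5).
Step 4: Two-sided exact p-value = sum of Bin(9,0.5) probabilities at or below the observed probability = 1.000000.
Step 5: alpha = 0.05. fail to reject H0.

n_eff = 9, pos = 5, neg = 4, p = 1.000000, fail to reject H0.


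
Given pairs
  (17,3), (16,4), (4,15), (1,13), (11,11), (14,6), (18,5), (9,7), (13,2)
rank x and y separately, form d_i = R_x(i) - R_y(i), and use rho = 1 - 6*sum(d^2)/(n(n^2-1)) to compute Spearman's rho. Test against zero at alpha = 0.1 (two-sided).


Step 1: Rank x and y separately (midranks; no ties here).
rank(x): 17->8, 16->7, 4->2, 1->1, 11->4, 14->6, 18->9, 9->3, 13->5
rank(y): 3->2, 4->3, 15->9, 13->8, 11->7, 6->5, 5->4, 7->6, 2->1
Step 2: d_i = R_x(i) - R_y(i); compute d_i^2.
  (8-2)^2=36, (7-3)^2=16, (2-9)^2=49, (1-8)^2=49, (4-7)^2=9, (6-5)^2=1, (9-4)^2=25, (3-6)^2=9, (5-1)^2=16
sum(d^2) = 210.
Step 3: rho = 1 - 6*210 / (9*(9^2 - 1)) = 1 - 1260/720 = -0.750000.
Step 4: Under H0, t = rho * sqrt((n-2)/(1-rho^2)) = -3.0000 ~ t(7).
Step 5: Two-sided p-value from the t-distribution with 7 df = 0.019942.
Step 6: alpha = 0.1. reject H0.

rho = -0.7500, p = 0.019942, reject H0 at alpha = 0.1.


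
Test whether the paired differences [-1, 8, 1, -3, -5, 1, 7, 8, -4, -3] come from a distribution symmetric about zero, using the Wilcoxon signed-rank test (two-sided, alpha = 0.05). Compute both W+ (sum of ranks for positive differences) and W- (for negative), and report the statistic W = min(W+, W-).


Step 1: Drop any zero differences (none here) and take |d_i|.
|d| = [1, 8, 1, 3, 5, 1, 7, 8, 4, 3]
Step 2: Midrank |d_i| (ties get averaged ranks).
ranks: |1|->2, |8|->9.5, |1|->2, |3|->4.5, |5|->7, |1|->2, |7|->8, |8|->9.5, |4|->6, |3|->4.5
Step 3: Attach original signs; sum ranks with positive sign and with negative sign.
W+ = 9.5 + 2 + 2 + 8 + 9.5 = 31
W- = 2 + 4.5 + 7 + 6 + 4.5 = 24
(Check: W+ + W- = 55 should equal n(n+1)/2 = 55.)
Step 4: Test statistic W = min(W+, W-) = 24.
Step 5: Ties in |d|, so use the tie-corrected normal approximation.
        E[W] = n(n+1)/4 = 10*11/4 = 27.5.
        Tie groups: |d|=1 (t=3), |d|=3 (t=2), |d|=8 (t=2); sum(t^3 - t) = 36.
        Var[W] = n(n+1)(2n+1)/24 - sum(t^3-t)/48 = 2310/24 - 36/48 = 95.5.
        z = (W - E[W]) / sqrt(Var[W]) = (24 - 27.5) / 9.7724 = -0.3582.
        Two-sided p = 2*Phi(z) = 0.720230.
Step 6: alpha = 0.05. fail to reject H0.

W+ = 31, W- = 24, W = min = 24, p = 0.720230, fail to reject H0.


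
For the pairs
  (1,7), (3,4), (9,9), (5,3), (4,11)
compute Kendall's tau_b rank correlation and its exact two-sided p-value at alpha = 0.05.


Step 1: Enumerate the 10 unordered pairs (i,j) with i<j and classify each by sign(x_j-x_i) * sign(y_j-y_i).
  (1,2):dx=+2,dy=-3->D; (1,3):dx=+8,dy=+2->C; (1,4):dx=+4,dy=-4->D; (1,5):dx=+3,dy=+4->C
  (2,3):dx=+6,dy=+5->C; (2,4):dx=+2,dy=-1->D; (2,5):dx=+1,dy=+7->C; (3,4):dx=-4,dy=-6->C
  (3,5):dx=-5,dy=+2->D; (4,5):dx=-1,dy=+8->D
Step 2: C = 5, D = 5, total pairs = 10.
Step 3: tau = (C - D)/(n(n-1)/2) = (5 - 5)/10 = 0.000000.
Step 4: Exact two-sided p-value (enumerate n! = 120 permutations of y under H0): p = 1.000000.
Step 5: alpha = 0.05. fail to reject H0.

tau_b = 0.0000 (C=5, D=5), p = 1.000000, fail to reject H0.


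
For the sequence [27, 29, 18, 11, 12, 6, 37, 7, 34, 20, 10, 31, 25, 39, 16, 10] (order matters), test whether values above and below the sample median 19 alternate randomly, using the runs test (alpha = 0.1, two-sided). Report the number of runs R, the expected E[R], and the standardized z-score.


Step 1: Compute median = 19; label A = above, B = below.
Labels in order: AABBBBABAABAAABB  (n_A = 8, n_B = 8)
Step 2: Count runs R = 8.
Step 3: Under H0 (random ordering), E[R] = 2*n_A*n_B/(n_A+n_B) + 1 = 2*8*8/16 + 1 = 9.0000.
        Var[R] = 2*n_A*n_B*(2*n_A*n_B - n_A - n_B) / ((n_A+n_B)^2 * (n_A+n_B-1)) = 14336/3840 = 3.7333.
        SD[R] = 1.9322.
Step 4: Continuity-corrected z = (R + 0.5 - E[R]) / SD[R] = (8 + 0.5 - 9.0000) / 1.9322 = -0.2588.
Step 5: Two-sided p-value via normal approximation = 2*(1 - Phi(|z|)) = 0.795809.
Step 6: alpha = 0.1. fail to reject H0.

R = 8, z = -0.2588, p = 0.795809, fail to reject H0.


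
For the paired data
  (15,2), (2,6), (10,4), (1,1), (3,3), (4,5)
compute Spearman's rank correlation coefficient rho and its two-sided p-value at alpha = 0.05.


Step 1: Rank x and y separately (midranks; no ties here).
rank(x): 15->6, 2->2, 10->5, 1->1, 3->3, 4->4
rank(y): 2->2, 6->6, 4->4, 1->1, 3->3, 5->5
Step 2: d_i = R_x(i) - R_y(i); compute d_i^2.
  (6-2)^2=16, (2-6)^2=16, (5-4)^2=1, (1-1)^2=0, (3-3)^2=0, (4-5)^2=1
sum(d^2) = 34.
Step 3: rho = 1 - 6*34 / (6*(6^2 - 1)) = 1 - 204/210 = 0.028571.
Step 4: Under H0, t = rho * sqrt((n-2)/(1-rho^2)) = 0.0572 ~ t(4).
Step 5: Two-sided p-value from the t-distribution with 4 df = 0.957155.
Step 6: alpha = 0.05. fail to reject H0.

rho = 0.0286, p = 0.957155, fail to reject H0 at alpha = 0.05.


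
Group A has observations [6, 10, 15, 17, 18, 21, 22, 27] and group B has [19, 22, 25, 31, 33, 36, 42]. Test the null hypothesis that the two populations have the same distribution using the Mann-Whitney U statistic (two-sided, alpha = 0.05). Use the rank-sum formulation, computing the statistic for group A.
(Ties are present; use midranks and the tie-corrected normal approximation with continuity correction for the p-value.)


Step 1: Combine and sort all 15 observations; assign midranks.
sorted (value, group): (6,X), (10,X), (15,X), (17,X), (18,X), (19,Y), (21,X), (22,X), (22,Y), (25,Y), (27,X), (31,Y), (33,Y), (36,Y), (42,Y)
ranks: 6->1, 10->2, 15->3, 17->4, 18->5, 19->6, 21->7, 22->8.5, 22->8.5, 25->10, 27->11, 31->12, 33->13, 36->14, 42->15
Step 2: Rank sum for X: R1 = 1 + 2 + 3 + 4 + 5 + 7 + 8.5 + 11 = 41.5.
Step 3: U_X = R1 - n1(n1+1)/2 = 41.5 - 8*9/2 = 41.5 - 36 = 5.5.
       U_Y = n1*n2 - U_X = 56 - 5.5 = 50.5.
Step 4: Ties are present, so use the tie-corrected normal approximation (with continuity correction) for the p-value.
Step 5: p-value = 0.010826; compare to alpha = 0.05. reject H0.

U_X = 5.5, p = 0.010826, reject H0 at alpha = 0.05.


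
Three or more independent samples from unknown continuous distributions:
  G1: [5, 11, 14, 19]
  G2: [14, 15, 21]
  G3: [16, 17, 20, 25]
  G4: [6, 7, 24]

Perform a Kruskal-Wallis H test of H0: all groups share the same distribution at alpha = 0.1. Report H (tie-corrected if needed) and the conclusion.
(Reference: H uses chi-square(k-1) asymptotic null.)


Step 1: Combine all N = 14 observations and assign midranks.
sorted (value, group, rank): (5,G1,1), (6,G4,2), (7,G4,3), (11,G1,4), (14,G1,5.5), (14,G2,5.5), (15,G2,7), (16,G3,8), (17,G3,9), (19,G1,10), (20,G3,11), (21,G2,12), (24,G4,13), (25,G3,14)
Step 2: Sum ranks within each group.
R_1 = 20.5 (n_1 = 4)
R_2 = 24.5 (n_2 = 3)
R_3 = 42 (n_3 = 4)
R_4 = 18 (n_4 = 3)
Step 3: H = 12/(N(N+1)) * sum(R_i^2/n_i) - 3(N+1)
     = 12/(14*15) * (20.5^2/4 + 24.5^2/3 + 42^2/4 + 18^2/3) - 3*15
     = 0.057143 * 854.146 - 45
     = 3.808333.
Step 4: Ties present; correction factor C = 1 - 6/(14^3 - 14) = 0.997802. Corrected H = 3.808333 / 0.997802 = 3.816722.
Step 5: Under H0, H ~ chi^2(3); p-value = 0.281947.
Step 6: alpha = 0.1. fail to reject H0.

H = 3.8167, df = 3, p = 0.281947, fail to reject H0.


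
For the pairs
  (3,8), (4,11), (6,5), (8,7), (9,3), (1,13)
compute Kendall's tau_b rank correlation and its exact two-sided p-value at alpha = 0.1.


Step 1: Enumerate the 15 unordered pairs (i,j) with i<j and classify each by sign(x_j-x_i) * sign(y_j-y_i).
  (1,2):dx=+1,dy=+3->C; (1,3):dx=+3,dy=-3->D; (1,4):dx=+5,dy=-1->D; (1,5):dx=+6,dy=-5->D
  (1,6):dx=-2,dy=+5->D; (2,3):dx=+2,dy=-6->D; (2,4):dx=+4,dy=-4->D; (2,5):dx=+5,dy=-8->D
  (2,6):dx=-3,dy=+2->D; (3,4):dx=+2,dy=+2->C; (3,5):dx=+3,dy=-2->D; (3,6):dx=-5,dy=+8->D
  (4,5):dx=+1,dy=-4->D; (4,6):dx=-7,dy=+6->D; (5,6):dx=-8,dy=+10->D
Step 2: C = 2, D = 13, total pairs = 15.
Step 3: tau = (C - D)/(n(n-1)/2) = (2 - 13)/15 = -0.733333.
Step 4: Exact two-sided p-value (enumerate n! = 720 permutations of y under H0): p = 0.055556.
Step 5: alpha = 0.1. reject H0.

tau_b = -0.7333 (C=2, D=13), p = 0.055556, reject H0.


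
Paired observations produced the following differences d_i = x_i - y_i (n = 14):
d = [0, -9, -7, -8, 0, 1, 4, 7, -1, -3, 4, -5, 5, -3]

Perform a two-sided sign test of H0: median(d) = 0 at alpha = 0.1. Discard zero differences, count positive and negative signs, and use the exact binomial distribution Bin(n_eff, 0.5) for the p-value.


Step 1: Discard zero differences. Original n = 14; n_eff = number of nonzero differences = 12.
Nonzero differences (with sign): -9, -7, -8, +1, +4, +7, -1, -3, +4, -5, +5, -3
Step 2: Count signs: positive = 5, negative = 7.
Step 3: Under H0: P(positive) = 0.5, so the number of positives S ~ Bin(12, 0.5).
Step 4: Two-sided exact p-value = sum of Bin(12,0.5) probabilities at or below the observed probability = 0.774414.
Step 5: alpha = 0.1. fail to reject H0.

n_eff = 12, pos = 5, neg = 7, p = 0.774414, fail to reject H0.
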